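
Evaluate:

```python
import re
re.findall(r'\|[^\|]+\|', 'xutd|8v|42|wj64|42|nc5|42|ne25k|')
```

Walking the string: at [4:8] → '|8v|'; at [10:16] → '|wj64|'; at [18:23] → '|nc5|'; at [25:32] → '|ne25k|'.
No capturing groups, so `findall` returns the 4 full match strings.

['|8v|', '|wj64|', '|nc5|', '|ne25k|']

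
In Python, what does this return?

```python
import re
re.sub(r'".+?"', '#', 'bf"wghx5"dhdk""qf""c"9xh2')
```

'bf#dhdk##9xh2'

The `?` after the quantifier makes it lazy — it takes as little as possible before letting the rest of the pattern try.
Matches: at [2:9] → '"wghx5"'; at [13:18] → '""qf"'; at [18:21] → '"c"'.
Each match is replaced by '#'.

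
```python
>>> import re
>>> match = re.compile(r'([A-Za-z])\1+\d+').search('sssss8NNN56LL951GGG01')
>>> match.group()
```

'sssss8'

The backreference `\1` re-matches whatever the first group consumed, character for character.
`re.search` scans for the first position where the pattern succeeds.
The match spans [0:6] → 'sssss8'.
Captured: group 1 = 's'.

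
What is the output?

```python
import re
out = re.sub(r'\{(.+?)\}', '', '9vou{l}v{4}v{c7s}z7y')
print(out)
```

9vouvvz7y

A non-greedy quantifier consumes as few characters as it can — just enough that the remainder of the pattern still matches from where it stops; whatever follows it matches normally.
Each match is replaced by ''.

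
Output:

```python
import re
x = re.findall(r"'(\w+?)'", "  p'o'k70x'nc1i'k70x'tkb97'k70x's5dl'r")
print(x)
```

['o', 'nc1i', 'tkb97', 's5dl']

`findall` collects group 1 from each match (4 total).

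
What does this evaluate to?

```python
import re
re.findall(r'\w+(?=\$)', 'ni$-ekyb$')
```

The `(?=…)`/`(?<=…)` assertion just peeks at neighbouring text; it doesn't advance the match position.
With no groups in the pattern, `findall` gives back each whole match — 2 here.

['ni', 'ekyb']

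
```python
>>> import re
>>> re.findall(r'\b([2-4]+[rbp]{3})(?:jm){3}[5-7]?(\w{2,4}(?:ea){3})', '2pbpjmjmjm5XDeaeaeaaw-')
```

[('2pbp', 'XDeaeaea')]

This matches a word boundary (`\b`, zero-width); then one or more of a character in [2-4], then exactly 3 of one of [rbp] (captured); then the literal 'jm' repeated 3 times, then optionally a character in [5-7]; then 2 to 4 of a word character, then the literal 'ea' repeated 3 times (captured).
2 groups means the one result is a tuple of 2 captured strings — 1 here.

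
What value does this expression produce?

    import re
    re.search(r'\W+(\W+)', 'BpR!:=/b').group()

'!:=/'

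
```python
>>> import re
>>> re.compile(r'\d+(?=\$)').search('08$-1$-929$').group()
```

The `(?=…)`/`(?<=…)` assertion just peeks at neighbouring text; it doesn't advance the match position.
`search` walks the string left to right and returns the first match it finds.
The match spans [0:2] → '08'.

'08'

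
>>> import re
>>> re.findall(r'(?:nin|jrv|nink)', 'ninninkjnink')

['nin', 'nin', 'nin']

The regex engine tests alternatives in the order written; an earlier branch that matches wins even if a later one would match more.
Scanning left to right: at [0:3] → 'nin'; at [3:6] → 'nin'; at [8:11] → 'nin'.
With no groups in the pattern, `findall` gives back each whole match — 3 here.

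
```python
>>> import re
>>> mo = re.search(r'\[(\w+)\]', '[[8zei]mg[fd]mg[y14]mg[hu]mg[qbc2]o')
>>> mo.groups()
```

('8zei',)

The match spans [1:7] → '[8zei]'.
Captured: group 1 = '8zei'.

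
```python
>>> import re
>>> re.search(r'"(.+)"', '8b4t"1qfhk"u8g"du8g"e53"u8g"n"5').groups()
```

('1qfhk"u8g"du8g"e53"u8g"n',)

`re.search` scans for the first position where the pattern succeeds.
The match spans [4:30] → '"1qfhk"u8g"du8g"e53"u8g"n"'.
Captured: group 1 = '1qfhk"u8g"du8g"e53"u8g"n'.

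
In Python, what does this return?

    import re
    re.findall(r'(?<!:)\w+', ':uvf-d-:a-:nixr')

['vf', 'd', 'ixr']

Because the assertion is negative and zero-width, positions next to the forbidden text are skipped.
`findall` yields the raw match text (3 of them) because the pattern has no groups.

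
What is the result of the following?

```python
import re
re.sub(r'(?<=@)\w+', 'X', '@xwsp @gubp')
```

'@X @X'

Because the assertion is zero-width, the text it checks is not consumed and won't appear in the result.
Every occurrence is swapped for 'X'.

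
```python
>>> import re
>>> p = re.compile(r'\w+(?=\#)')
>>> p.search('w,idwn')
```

Lookahead/lookbehind check context without consuming it, so the matched span excludes the asserted characters.
`re.search` scans for the first position where the pattern succeeds.
Here no position works, so the call returns None.

None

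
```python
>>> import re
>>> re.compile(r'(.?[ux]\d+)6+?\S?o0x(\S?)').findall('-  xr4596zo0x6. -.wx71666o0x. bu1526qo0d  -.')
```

This matches optionally any character, then one of [ux], then one or more of a digit (captured); then one or more of the literal '6' (lazy), then optionally a non-whitespace character, then the literal 'o0x'; then optionally a non-whitespace character (captured).
With 2 capturing groups, `findall` returns a 2-tuple per match.

[('wx7166', '.')]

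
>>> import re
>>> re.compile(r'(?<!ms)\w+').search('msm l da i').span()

A negative assertion filters positions out without eating any characters.
Unlike `match`, `search` isn't anchored — it looks for the pattern anywhere in the string.
The match spans [0:3] → 'msm'.

(0, 3)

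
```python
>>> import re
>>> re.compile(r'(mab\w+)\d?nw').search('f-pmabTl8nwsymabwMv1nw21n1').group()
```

'mabTl8nwsymabwMv1nw'

Pattern: the literal 'mab', then one or more of a word character (captured); then optionally a digit, then the literal 'nw'.
`search` walks the string left to right and returns the first match it finds.
The match spans [3:22] → 'mabTl8nwsymabwMv1nw'.
Captured: group 1 = 'mabTl8nwsymabwMv1'.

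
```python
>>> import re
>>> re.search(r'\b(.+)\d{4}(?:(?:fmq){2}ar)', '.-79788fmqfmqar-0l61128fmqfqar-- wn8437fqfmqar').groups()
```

('7',)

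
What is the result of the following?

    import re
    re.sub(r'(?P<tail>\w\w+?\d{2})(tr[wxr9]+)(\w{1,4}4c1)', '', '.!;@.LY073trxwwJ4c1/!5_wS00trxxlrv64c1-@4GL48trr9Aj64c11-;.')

'.!;@./!-@1-;.'

This matches a word character, then one or more of a word character (lazy), then exactly 2 of a digit (captured as 'tail'); then the literal 'tr', then one or more of one of [wxr9] (captured); then 1 to 4 of a word character, then a literal '4', then the literal 'c1' (captured).
Matches: at [5:19] → 'LY073trxwwJ4c1'; at [21:38] → '5_wS00trxxlrv64c1'; at [40:55] → '4GL48trr9Aj64c1'.
Each match is replaced by ''.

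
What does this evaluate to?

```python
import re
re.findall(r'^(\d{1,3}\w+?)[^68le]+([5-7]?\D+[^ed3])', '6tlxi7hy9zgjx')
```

[('6tl', 'jx')]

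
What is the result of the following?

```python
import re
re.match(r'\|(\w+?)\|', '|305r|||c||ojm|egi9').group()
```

'|305r|'

With `match`, the pattern is implicitly anchored at the beginning.
The match spans [0:6] → '|305r|'.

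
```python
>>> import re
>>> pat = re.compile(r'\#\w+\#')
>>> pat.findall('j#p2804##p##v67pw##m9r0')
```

['#p2804#', '#p#', '#v67pw#']

No capturing groups, so `findall` returns the 3 full match strings.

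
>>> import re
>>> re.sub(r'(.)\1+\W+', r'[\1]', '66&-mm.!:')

'[6][m]'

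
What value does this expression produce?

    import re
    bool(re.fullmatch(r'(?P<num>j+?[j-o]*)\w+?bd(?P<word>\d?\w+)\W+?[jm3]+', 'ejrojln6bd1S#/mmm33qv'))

This matches one or more of the literal 'j' (lazy), then zero or more of a character in [j-o] (captured as 'num'); then one or more of a word character (lazy), then the literal 'bd'; then optionally a digit, then one or more of a word character (captured as 'word'); then one or more of a non-word character (lazy); then one or more of one of [jm3].
For `fullmatch`, every character of the input must be accounted for by the pattern.
Here the string isn't matched end-to-end, so the call returns None, and `bool(None)` is False.

False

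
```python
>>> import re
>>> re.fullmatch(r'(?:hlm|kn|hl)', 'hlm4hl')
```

None

`re.fullmatch` is like wrapping the pattern in `^…$` (in single-line mode).
Here there's no way to consume every character, so the call returns None.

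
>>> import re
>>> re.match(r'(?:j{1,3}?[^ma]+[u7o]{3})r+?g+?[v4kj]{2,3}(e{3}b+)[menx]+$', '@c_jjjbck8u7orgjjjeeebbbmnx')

None

This matches 1 to 3 of a literal 'j' (lazy), then one or more of any character except [ma], then exactly 3 of one of [u7o] (non-capturing group); then one or more of the literal 'r' (lazy), then one or more of a literal 'g' (lazy), then 2 to 3 of one of [v4kj]; then exactly 3 of the literal 'e', then one or more of a literal 'b' (captured); then one or more of one of [menx]; then anchored at the end.
`re.match` won't scan ahead — the pattern has to work from the very first character.
Here the string doesn't start with a match, so the call returns None.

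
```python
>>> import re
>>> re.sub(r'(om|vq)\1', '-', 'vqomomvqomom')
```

'vq-vq-'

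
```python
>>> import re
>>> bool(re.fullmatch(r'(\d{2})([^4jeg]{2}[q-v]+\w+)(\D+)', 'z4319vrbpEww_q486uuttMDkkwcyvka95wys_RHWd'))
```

False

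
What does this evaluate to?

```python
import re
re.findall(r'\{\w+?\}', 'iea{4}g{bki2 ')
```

['{4}']

Since nothing is captured, `findall` lists the 1 matched substring directly.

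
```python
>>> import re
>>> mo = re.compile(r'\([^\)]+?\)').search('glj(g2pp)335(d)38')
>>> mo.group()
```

'(g2pp)'

The match spans [3:9] → '(g2pp)'.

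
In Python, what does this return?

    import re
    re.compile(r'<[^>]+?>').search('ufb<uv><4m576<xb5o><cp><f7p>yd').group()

`re.search` scans for the first position where the pattern succeeds.
The match spans [3:7] → '<uv>'.

'<uv>'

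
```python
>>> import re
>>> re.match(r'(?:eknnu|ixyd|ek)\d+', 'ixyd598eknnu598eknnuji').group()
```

`re.match` only tries the pattern at the start of the string.
The match spans [0:7] → 'ixyd598'.

'ixyd598'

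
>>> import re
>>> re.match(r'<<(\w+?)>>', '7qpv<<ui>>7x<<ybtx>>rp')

None

`re.match` won't scan ahead — the pattern has to work from the very first character.
Here the pattern fails at index 0, so the call returns None.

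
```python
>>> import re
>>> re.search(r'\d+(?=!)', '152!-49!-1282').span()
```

(0, 3)

The positive lookaround only admits positions where the adjacent text matches; those characters stay outside the span.
`re.search` tries every starting position until one works.
The match spans [0:3] → '152'.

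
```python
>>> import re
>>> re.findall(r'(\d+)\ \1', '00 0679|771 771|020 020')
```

`\1` is not a pattern — it's the concrete string captured by group 1, re-applied verbatim.
`findall` collects group 1 from each match (3 total).

['0', '771', '020']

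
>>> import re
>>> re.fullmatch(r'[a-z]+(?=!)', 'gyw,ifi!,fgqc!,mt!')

None

`re.fullmatch` requires the pattern to consume the entire string.
Here there's no way to consume every character, so the call returns None.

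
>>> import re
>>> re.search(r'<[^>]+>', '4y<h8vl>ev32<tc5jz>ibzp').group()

`re.search` scans for the first position where the pattern succeeds.
The match spans [2:8] → '<h8vl>'.

'<h8vl>'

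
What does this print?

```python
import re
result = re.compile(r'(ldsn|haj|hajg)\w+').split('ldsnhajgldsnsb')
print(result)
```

['', 'ldsn', '']

Matches to split on: at [0:14] → 'ldsnhajgldsnsb'.
With a capturing group present, the delimiter's captured portion is kept in the result list.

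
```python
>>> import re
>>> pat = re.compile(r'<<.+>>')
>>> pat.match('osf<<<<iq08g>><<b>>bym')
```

None

`re.match` only tries the pattern at the start of the string.
Here the string doesn't start with a match, so the call returns None.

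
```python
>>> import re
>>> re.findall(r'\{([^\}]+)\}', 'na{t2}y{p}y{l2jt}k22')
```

Walking the string: at [2:6] match '{t2}', group 1 = 't2'; at [7:10] match '{p}', group 1 = 'p'; at [11:17] match '{l2jt}', group 1 = 'l2jt'.
One capturing group, so `findall` returns just the captured substring from each match — 3 in all.

['t2', 'p', 'l2jt']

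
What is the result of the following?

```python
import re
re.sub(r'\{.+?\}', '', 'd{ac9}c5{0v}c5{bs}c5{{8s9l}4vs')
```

Lazy quantifiers expand one character at a time until the remainder of the pattern can match.
Matches: at [1:6] → '{ac9}'; at [8:12] → '{0v}'; at [14:18] → '{bs}'; at [20:27] → '{{8s9l}'.
Every occurrence is swapped for ''.

'dc5c5c54vs'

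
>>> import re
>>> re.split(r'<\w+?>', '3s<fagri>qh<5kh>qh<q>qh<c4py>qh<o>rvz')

Matches to split on: at [2:9] → '<fagri>'; at [11:16] → '<5kh>'; at [18:21] → '<q>'; at [23:29] → '<c4py>'; at [31:34] → '<o>'.
Splitting on the pattern gives 6 pieces.

['3s', 'qh', 'qh', 'qh', 'qh', 'rvz']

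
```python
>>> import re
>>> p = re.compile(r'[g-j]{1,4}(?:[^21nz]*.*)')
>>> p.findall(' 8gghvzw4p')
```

['gghvzw4p']

Pattern: 1 to 4 of a character in [g-j]; then zero or more of any character except [21nz], then zero or more of any character (non-capturing group).
Matches: at [2:10] → 'gghvzw4p'.
Since nothing is captured, `findall` lists the 1 matched substring directly.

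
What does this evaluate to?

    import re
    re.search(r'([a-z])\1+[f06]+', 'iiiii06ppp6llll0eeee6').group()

'iiiii06'

`\1` has to match the exact text group 1 already captured.
`search` walks the string left to right and returns the first match it finds.
The match spans [0:7] → 'iiiii06'.
Captured: group 1 = 'i'.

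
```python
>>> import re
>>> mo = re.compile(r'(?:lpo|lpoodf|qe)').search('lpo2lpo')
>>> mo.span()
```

(0, 3)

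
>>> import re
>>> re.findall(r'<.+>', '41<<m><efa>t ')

['<<m><efa>']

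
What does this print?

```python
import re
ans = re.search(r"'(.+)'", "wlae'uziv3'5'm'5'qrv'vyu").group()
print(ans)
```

`re.search` scans for the first position where the pattern succeeds.
The match spans [4:21] → "'uziv3'5'm'5'qrv'".
Captured: group 1 = "uziv3'5'm'5'qrv".

'uziv3'5'm'5'qrv'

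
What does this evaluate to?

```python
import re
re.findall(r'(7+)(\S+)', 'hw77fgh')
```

[('77', 'fgh')]

Pattern: one or more of a literal '7' (captured); then one or more of a non-whitespace character (captured).
Scanning left to right: at [2:7] match '77fgh', groups = ('77', 'fgh').
2 groups means the one result is a tuple of 2 captured strings — 1 here.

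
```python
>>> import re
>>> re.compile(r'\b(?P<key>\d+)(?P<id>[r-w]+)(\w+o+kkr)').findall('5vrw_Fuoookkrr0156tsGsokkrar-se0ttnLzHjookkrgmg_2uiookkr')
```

This matches a word boundary (`\b`, zero-width); then one or more of a digit (captured as 'key'); then one or more of a character in [r-w] (captured as 'id'); then one or more of a word character, then one or more of the literal 'o', then the literal 'kkr' (captured).
Walking the string: at [0:26] match '5vrw_Fuoookkrr0156tsGsokkr', groups = ('5', 'vrw', '_Fuoookkrr0156tsGsokkr').
With 3 capturing groups, `findall` returns a 3-tuple per match.

[('5', 'vrw', '_Fuoookkrr0156tsGsokkr')]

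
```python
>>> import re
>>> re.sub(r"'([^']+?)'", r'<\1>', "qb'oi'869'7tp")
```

Matches: at [2:6] → "'oi'".
`\1` in the replacement pulls in group 1's text for each match.

"qb<oi>869'7tp"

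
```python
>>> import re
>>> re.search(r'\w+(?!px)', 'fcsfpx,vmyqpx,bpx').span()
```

(0, 6)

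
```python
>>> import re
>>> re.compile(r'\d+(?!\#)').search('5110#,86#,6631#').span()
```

(0, 3)

A negative assertion filters positions out without eating any characters.
The match spans [0:3] → '511'.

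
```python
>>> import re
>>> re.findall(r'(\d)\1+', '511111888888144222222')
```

['1', '8', '4', '2']

`\1` has to match the exact text group 1 already captured.
Walking the string: at [1:6] match '11111', group 1 = '1'; at [6:12] match '888888', group 1 = '8'; at [13:15] match '44', group 1 = '4'; at [15:21] match '222222', group 1 = '2'.
Because there's exactly one group, `findall` drops the full match and keeps group 1 from each hit.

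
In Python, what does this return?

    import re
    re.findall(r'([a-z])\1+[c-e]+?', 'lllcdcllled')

After group 1 captures some text, `\1` only succeeds where that same text appears again.
Scanning left to right: at [0:4] match 'lllc', group 1 = 'l'; at [6:10] match 'llle', group 1 = 'l'.
One capturing group, so `findall` returns just the captured substring from each match — 2 in all.

['l', 'l']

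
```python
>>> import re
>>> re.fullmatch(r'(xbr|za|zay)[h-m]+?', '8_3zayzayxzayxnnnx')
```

None

`re.fullmatch` is like wrapping the pattern in `^…$` (in single-line mode).
Here there's no way to consume every character, so the call returns None.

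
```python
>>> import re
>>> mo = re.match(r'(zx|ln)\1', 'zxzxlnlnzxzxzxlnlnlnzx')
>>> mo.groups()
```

('zx',)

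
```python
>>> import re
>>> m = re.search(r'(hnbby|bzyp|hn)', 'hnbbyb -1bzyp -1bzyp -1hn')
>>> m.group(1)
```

'hnbby'

The regex engine tests alternatives in the order written; an earlier branch that matches wins even if a later one would match more.
`re.search` scans for the first position where the pattern succeeds.
The match spans [0:5] → 'hnbby'.
Captured: group 1 = 'hnbby'.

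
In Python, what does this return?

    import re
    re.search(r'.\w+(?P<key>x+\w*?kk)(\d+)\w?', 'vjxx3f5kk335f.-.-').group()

'vjxx3f5kk335f'

Pattern: any character, then one or more of a word character; then one or more of a literal 'x', then zero or more of a word character (lazy), then the literal 'kk' (captured as 'key'); then one or more of a digit (captured); then optionally a word character.
`re.search` tries every starting position until one works.
The match spans [0:13] → 'vjxx3f5kk335f'.
Captured: group 1 = 'x3f5kk', group 2 = '335'.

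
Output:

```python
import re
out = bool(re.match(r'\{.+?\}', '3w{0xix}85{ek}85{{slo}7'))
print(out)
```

With `match`, the pattern is implicitly anchored at the beginning.
Here position 0 doesn't satisfy it, so the call returns None, and `bool(None)` is False.

False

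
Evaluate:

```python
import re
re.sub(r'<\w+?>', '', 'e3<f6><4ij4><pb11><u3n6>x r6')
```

Matches: at [2:6] → '<f6>'; at [6:12] → '<4ij4>'; at [12:18] → '<pb11>'; at [18:24] → '<u3n6>'.
Each match is replaced by ''.

'e3x r6'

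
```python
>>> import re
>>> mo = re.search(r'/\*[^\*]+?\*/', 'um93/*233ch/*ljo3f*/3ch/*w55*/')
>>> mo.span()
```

`re.search` scans for the first position where the pattern succeeds.
The match spans [11:20] → '/*ljo3f*/'.

(11, 20)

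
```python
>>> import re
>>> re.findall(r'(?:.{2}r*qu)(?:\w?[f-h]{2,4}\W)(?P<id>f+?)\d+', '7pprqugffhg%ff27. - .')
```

Pattern: exactly 2 of any character, then zero or more of the literal 'r', then the literal 'qu' (non-capturing group); then optionally a word character, then 2 to 4 of a character in [f-h], then a non-word character (non-capturing group); then one or more of a literal 'f' (lazy) (captured as 'id'); then one or more of a digit.
Because there's exactly one group, `findall` drops the full match and keeps group 1 from the one hit.

['ff']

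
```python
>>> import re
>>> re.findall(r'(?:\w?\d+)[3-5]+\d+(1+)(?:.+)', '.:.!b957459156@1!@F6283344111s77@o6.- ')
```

['1']

Pattern: optionally a word character, then one or more of a digit (non-capturing group); then one or more of a character in [3-5], then one or more of a digit; then one or more of a literal '1' (captured); then one or more of any character (non-capturing group).
Scanning left to right: at [4:38] match 'b957459156@1!@F6283344111s77@o6.- ', group 1 = '1'.
With a single group, `findall` returns only what that group captured — 1 item.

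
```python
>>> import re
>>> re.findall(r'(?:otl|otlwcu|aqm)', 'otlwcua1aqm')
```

`|` is ordered: at each position the engine commits to the first alternative that works.
With no groups in the pattern, `findall` gives back each whole match — 2 here.

['otl', 'aqm']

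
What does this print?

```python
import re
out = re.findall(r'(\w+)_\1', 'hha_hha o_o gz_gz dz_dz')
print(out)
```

`\1` is not a pattern — it's the concrete string captured by group 1, re-applied verbatim.
Walking the string: at [0:7] match 'hha_hha', group 1 = 'hha'; at [8:11] match 'o_o', group 1 = 'o'; at [12:17] match 'gz_gz', group 1 = 'gz'; at [18:23] match 'dz_dz', group 1 = 'dz'.
With a single group, `findall` returns only what that group captured — 4 items.

['hha', 'o', 'gz', 'dz']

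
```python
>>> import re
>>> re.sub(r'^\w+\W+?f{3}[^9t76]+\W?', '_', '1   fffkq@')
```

'_'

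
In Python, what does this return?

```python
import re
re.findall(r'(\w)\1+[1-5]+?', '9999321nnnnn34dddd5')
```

`\1` is not a pattern — it's the concrete string captured by group 1, re-applied verbatim.
With a single group, `findall` returns only what that group captured — 3 items.

['9', 'n', 'd']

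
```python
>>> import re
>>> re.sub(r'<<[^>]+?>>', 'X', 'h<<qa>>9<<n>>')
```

'hX9X'

`sub` substitutes 'X' at each match site.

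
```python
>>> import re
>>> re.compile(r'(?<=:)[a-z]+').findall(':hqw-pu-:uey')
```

The lookaround is zero-width — it requires the adjacent text to match without consuming it, so the asserted text isn't part of the match.
Walking the string: at [1:4] → 'hqw'; at [9:12] → 'uey'.
Since nothing is captured, `findall` lists the 2 matched substrings directly.

['hqw', 'uey']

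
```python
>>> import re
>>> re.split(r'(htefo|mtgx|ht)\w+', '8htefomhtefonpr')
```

['8', 'htefo', '']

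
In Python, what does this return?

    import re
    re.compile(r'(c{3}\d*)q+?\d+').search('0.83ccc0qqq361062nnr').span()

(4, 17)

This matches exactly 3 of the literal 'c', then zero or more of a digit (captured); then one or more of the literal 'q' (lazy), then one or more of a digit.
`search` walks the string left to right and returns the first match it finds.
The match spans [4:17] → 'ccc0qqq361062'.
Captured: group 1 = 'ccc0'.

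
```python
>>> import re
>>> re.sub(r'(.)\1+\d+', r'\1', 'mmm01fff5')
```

The backreference `\1` re-matches whatever the first group consumed, character for character.
Matches: at [0:5] → 'mmm01'; at [5:9] → 'fff5'.
`\1` in the replacement pulls in group 1's text for each match.

'mf'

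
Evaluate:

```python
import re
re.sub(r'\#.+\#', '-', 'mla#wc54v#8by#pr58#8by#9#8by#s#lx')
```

'mla-lx'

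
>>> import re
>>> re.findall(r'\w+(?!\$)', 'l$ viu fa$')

['viu', 'f']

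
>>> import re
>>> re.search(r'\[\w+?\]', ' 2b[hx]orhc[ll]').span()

(3, 7)

The match spans [3:7] → '[hx]'.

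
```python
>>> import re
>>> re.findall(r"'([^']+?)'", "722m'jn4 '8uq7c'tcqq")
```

One capturing group, so `findall` returns just the captured substring from the one match — 1 in all.

['jn4 ']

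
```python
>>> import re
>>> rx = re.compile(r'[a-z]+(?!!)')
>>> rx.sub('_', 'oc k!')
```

'_ k!'

Because the assertion is negative and zero-width, positions next to the forbidden text are skipped.
Matches: at [0:2] → 'oc'.
Each match is replaced by '_'.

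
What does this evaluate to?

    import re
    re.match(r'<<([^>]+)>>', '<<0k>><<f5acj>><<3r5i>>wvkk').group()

'<<0k>>'

With `match`, the pattern is implicitly anchored at the beginning.
The match spans [0:6] → '<<0k>>'.
Captured: group 1 = '0k'.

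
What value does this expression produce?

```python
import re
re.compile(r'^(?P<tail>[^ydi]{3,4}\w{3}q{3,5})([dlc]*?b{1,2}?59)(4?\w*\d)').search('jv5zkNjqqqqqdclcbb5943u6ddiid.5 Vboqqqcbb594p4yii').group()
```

Pattern: anchored at the start of the string; then 3 to 4 of any character except [ydi], then exactly 3 of a word character, then 3 to 5 of the literal 'q' (captured as 'tail'); then zero or more of one of [dlc] (lazy), then 1 to 2 of a literal 'b' (lazy), then the literal '59' (captured); then optionally a literal '4', then zero or more of a word character, then a digit (captured).
`re.search` scans for the first position where the pattern succeeds.
The match spans [0:24] → 'jv5zkNjqqqqqdclcbb5943u6'.
Captured: group 1 = 'jv5zkNjqqqqq', group 2 = 'dclcbb59', group 3 = '43u6'.

'jv5zkNjqqqqqdclcbb5943u6'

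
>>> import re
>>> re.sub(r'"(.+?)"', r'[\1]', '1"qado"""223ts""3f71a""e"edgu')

The `?` after the quantifier makes it lazy — it takes as little as possible before letting the rest of the pattern try.
Matches: at [1:7] → '"qado"'; at [7:15] → '""223ts"'; at [15:22] → '"3f71a"'; at [22:25] → '"e"'.
`\1` in the replacement pulls in group 1's text for each match.

'1[qado]["223ts][3f71a][e]edgu'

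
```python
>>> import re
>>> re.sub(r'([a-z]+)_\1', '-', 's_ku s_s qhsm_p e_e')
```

's_ku - qhsm_p -'

The backreference `\1` re-matches whatever the first group consumed, character for character.
Matches: at [5:8] → 's_s'; at [16:19] → 'e_e'.
`sub` substitutes '-' at each match site.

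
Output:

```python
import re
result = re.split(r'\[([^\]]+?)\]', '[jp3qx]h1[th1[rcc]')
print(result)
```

['', 'jp3qx', 'h1', 'th1[rcc', '']

Matches to split on: at [0:7] → '[jp3qx]'; at [9:18] → '[th1[rcc]'.
Because the pattern has a capturing group, `split` also inserts each captured text between the pieces.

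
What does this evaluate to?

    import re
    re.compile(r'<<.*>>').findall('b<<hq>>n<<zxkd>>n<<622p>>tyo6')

['<<hq>>n<<zxkd>>n<<622p>>']

With no groups in the pattern, `findall` gives back each whole match — 1 here.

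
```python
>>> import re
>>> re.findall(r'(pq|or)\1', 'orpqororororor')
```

['or', 'or']

The backreference `\1` re-matches whatever the first group consumed, character for character.
One capturing group, so `findall` returns just the captured substring from each match — 2 in all.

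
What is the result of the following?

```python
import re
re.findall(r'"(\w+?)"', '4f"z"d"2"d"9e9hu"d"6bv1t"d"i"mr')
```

Because there's exactly one group, `findall` drops the full match and keeps group 1 from each hit.

['z', '2', '9e9hu', '6bv1t', 'i']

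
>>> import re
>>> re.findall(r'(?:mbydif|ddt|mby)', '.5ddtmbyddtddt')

No capturing groups, so `findall` returns the 4 full match strings.

['ddt', 'mby', 'ddt', 'ddt']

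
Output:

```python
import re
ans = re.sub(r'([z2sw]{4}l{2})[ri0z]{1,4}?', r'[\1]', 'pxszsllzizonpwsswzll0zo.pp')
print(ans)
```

pxszsllzizonpw[sswzll]zo.pp

This matches exactly 4 of one of [z2sw], then exactly 2 of the literal 'l' (captured); then 1 to 4 of one of [ri0z] (lazy).
Matches: at [14:21] → 'sswzll0'.
Each match is replaced using the text its own group 1 captured.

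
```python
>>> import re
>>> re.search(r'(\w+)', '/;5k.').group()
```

'5k'

The match spans [2:4] → '5k'.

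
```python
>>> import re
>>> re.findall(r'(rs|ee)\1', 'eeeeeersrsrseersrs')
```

`\1` is not a pattern — it's the concrete string captured by group 1, re-applied verbatim.
With a single group, `findall` returns only what that group captured — 3 items.

['ee', 'rs', 'rs']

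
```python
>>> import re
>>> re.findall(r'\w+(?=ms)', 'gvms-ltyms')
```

['gv', 'lty']

The positive lookaround only admits positions where the adjacent text matches; those characters stay outside the span.
Matches: at [0:2] → 'gv'; at [5:8] → 'lty'.
Since nothing is captured, `findall` lists the 2 matched substrings directly.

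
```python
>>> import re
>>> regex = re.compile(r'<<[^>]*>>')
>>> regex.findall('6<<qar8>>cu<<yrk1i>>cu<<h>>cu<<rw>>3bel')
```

['<<qar8>>', '<<yrk1i>>', '<<h>>', '<<rw>>']

Matches: at [1:9] → '<<qar8>>'; at [11:20] → '<<yrk1i>>'; at [22:27] → '<<h>>'; at [29:35] → '<<rw>>'.
`findall` yields the raw match text (4 of them) because the pattern has no groups.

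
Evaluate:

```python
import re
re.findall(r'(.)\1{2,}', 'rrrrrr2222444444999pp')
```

The backreference `\1` re-matches whatever the first group consumed, character for character.
`findall` collects group 1 from each match (4 total).

['r', '2', '4', '9']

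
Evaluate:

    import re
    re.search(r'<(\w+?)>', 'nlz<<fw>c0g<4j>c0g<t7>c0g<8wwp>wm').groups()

('fw',)

The match spans [4:8] → '<fw>'.
Captured: group 1 = 'fw'.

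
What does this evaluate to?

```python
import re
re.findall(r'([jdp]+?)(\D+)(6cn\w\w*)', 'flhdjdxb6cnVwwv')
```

[('d', 'jdxb', '6cnVwwv')]

Multiple groups make `findall` return tuples — one 3-tuple for the one match.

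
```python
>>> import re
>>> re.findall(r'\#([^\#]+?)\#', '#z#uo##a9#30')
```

['z', 'a9']

`findall` collects group 1 from each match (2 total).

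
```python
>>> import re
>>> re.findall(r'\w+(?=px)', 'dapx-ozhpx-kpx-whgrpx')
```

Because the assertion is zero-width, the text it checks is not consumed and won't appear in the result.
`findall` yields the raw match text (4 of them) because the pattern has no groups.

['da', 'ozh', 'k', 'whgr']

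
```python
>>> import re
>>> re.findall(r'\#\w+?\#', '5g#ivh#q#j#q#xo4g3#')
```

With no groups in the pattern, `findall` gives back each whole match — 3 here.

['#ivh#', '#j#', '#xo4g3#']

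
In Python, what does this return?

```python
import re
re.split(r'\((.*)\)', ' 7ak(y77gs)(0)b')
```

[' 7ak', 'y77gs)(0', 'b']

`re.split` interleaves the captured-group text with the surrounding fragments.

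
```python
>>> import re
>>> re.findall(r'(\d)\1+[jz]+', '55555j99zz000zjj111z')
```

After group 1 captures some text, `\1` only succeeds where that same text appears again.
`findall` collects group 1 from each match (4 total).

['5', '9', '0', '1']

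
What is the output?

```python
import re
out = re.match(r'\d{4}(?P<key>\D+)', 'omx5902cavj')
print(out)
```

Pattern: exactly 4 of a digit; then one or more of a non-digit (captured as 'key').
`re.match` only tries the pattern at the start of the string.
Here position 0 doesn't satisfy it, so the call returns None.

None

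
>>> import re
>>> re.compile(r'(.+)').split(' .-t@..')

Pattern: one or more of any character (captured).
Matches to split on: at [0:7] → ' .-t@..'.
The group in the pattern means `split` returns the separators' captures alongside the pieces.

['', ' .-t@..', '']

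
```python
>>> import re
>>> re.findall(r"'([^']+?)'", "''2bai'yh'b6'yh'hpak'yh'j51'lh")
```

Matches: at [1:7] match "'2bai'", group 1 = '2bai'; at [9:13] match "'b6'", group 1 = 'b6'; at [15:21] match "'hpak'", group 1 = 'hpak'; at [23:28] match "'j51'", group 1 = 'j51'.
One capturing group, so `findall` returns just the captured substring from each match — 4 in all.

['2bai', 'b6', 'hpak', 'j51']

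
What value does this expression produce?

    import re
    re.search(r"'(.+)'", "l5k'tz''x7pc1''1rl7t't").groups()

("tz''x7pc1''1rl7t",)

`re.search` scans for the first position where the pattern succeeds.
The match spans [3:21] → "'tz''x7pc1''1rl7t'".
Captured: group 1 = "tz''x7pc1''1rl7t".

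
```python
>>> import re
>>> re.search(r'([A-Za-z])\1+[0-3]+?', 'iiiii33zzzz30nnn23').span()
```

(0, 6)

The backreference `\1` re-matches whatever the first group consumed, character for character.
The match spans [0:6] → 'iiiii3'.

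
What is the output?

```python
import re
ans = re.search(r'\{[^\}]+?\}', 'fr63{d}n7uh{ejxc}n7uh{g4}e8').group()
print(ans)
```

{d}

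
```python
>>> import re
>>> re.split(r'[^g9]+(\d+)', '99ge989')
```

The pattern matches one or more of any character except [g9]; then one or more of a digit (captured).
Because the pattern has a capturing group, `split` also inserts each captured text between the pieces.

['99g', '989', '']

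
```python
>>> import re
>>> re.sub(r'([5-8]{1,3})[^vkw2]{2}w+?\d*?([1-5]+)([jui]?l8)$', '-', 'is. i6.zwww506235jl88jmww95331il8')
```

The pattern matches 1 to 3 of a character in [5-8] (captured); then exactly 2 of any character except [vkw2], then one or more of the literal 'w' (lazy), then zero or more of a digit (lazy); then one or more of a character in [1-5] (captured); then optionally one of [jui], then the literal 'l8' (captured); then anchored at the end.
Matches: at [19:33] → '88jmww95331il8'.
`sub` substitutes '-' at each match site.

'is. i6.zwww506235jl-'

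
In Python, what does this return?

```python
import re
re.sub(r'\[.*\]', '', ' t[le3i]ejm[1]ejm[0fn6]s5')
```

Matches: at [2:23] → '[le3i]ejm[1]ejm[0fn6]'.
`sub` substitutes '' at each match site.

' ts5'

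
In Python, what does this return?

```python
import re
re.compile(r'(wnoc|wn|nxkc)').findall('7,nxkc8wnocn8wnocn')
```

['nxkc', 'wnoc', 'wnoc']

Branches in `(...|...)` are attempted left-to-right; the first branch that allows the whole pattern to succeed is taken.
Scanning left to right: at [2:6] match 'nxkc', group 1 = 'nxkc'; at [7:11] match 'wnoc', group 1 = 'wnoc'; at [13:17] match 'wnoc', group 1 = 'wnoc'.
With a single group, `findall` returns only what that group captured — 3 items.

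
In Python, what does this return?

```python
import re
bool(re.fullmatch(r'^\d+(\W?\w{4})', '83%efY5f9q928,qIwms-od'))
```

False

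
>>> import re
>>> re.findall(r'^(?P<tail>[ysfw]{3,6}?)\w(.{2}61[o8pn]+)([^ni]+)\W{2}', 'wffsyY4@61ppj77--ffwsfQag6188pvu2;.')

The pattern matches anchored at the start of the string; then 3 to 6 of one of [ysfw] (lazy) (captured as 'tail'); then a word character; then exactly 2 of any character, then the literal '61', then one or more of one of [o8pn] (captured); then one or more of any character except [ni] (captured); then exactly 2 of a non-word character.
With 3 capturing groups, `findall` returns a 3-tuple per match.

[('wffsy', '4@61pp', 'j77--ffwsfQag6188pvu2')]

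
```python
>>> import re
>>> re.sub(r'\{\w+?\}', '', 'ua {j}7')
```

Matches: at [3:6] → '{j}'.
Each match is replaced by ''.

'ua 7'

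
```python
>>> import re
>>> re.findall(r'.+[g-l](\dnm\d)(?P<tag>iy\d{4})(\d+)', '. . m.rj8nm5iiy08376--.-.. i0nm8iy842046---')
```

[('0nm8', 'iy8420', '46')]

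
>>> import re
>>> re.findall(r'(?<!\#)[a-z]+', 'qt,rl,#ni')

['qt', 'rl', 'i']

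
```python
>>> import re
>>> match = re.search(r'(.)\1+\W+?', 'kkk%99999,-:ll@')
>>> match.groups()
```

('k',)

`\1` has to match the exact text group 1 already captured.
`re.search` tries every starting position until one works.
The match spans [0:4] → 'kkk%'.
Captured: group 1 = 'k'.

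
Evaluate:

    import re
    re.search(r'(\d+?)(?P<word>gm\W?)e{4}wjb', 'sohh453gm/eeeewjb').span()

The pattern matches one or more of a digit (lazy) (captured); then the literal 'gm', then optionally a non-word character (captured as 'word'); then exactly 4 of a literal 'e', then the literal 'wjb'.
The match spans [4:17] → '453gm/eeeewjb'.

(4, 17)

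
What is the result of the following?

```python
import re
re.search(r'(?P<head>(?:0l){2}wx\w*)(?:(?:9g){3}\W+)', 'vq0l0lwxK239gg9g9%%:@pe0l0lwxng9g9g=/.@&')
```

None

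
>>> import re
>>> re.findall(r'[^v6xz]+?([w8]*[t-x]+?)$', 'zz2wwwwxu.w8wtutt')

Because the quantifier is non-greedy, it stops expanding at the earliest point where the rest of the pattern can succeed.
With a single group, `findall` returns only what that group captured — 1 item.

['w8wtutt']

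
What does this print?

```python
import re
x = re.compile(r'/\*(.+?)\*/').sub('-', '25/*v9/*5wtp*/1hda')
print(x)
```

Matches: at [2:14] → '/*v9/*5wtp*/'.
Each match is replaced by '-'.

25-1hda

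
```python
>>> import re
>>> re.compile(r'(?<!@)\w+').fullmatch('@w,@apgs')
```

The negative lookahead/lookbehind blocks any match where the forbidden context is present.
`fullmatch` succeeds only if the pattern covers the string from start to end.
Here the string isn't matched end-to-end, so the call returns None.

None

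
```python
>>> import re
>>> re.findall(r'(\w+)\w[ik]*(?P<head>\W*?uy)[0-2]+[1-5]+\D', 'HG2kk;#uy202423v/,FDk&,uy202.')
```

Pattern: one or more of a word character (captured); then a word character, then zero or more of one of [ik]; then zero or more of a non-word character (lazy), then the literal 'uy' (captured as 'head'); then one or more of a character in [0-2], then one or more of a character in [1-5], then a non-digit.
Walking the string: at [0:16] match 'HG2kk;#uy202423v', groups = ('HG2k', ';#uy'); at [18:29] match 'FDk&,uy202.', groups = ('FD', '&,uy').
2 groups means each result is a tuple of 2 captured strings — 2 here.

[('HG2k', ';#uy'), ('FD', '&,uy')]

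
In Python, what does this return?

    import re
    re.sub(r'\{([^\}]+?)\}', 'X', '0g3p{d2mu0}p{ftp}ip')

`sub` substitutes 'X' at each match site.

'0g3pXpXip'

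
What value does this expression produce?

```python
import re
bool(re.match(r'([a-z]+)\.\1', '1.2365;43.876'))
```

The backreference `\1` re-matches whatever the first group consumed, character for character.
`re.match` only tries the pattern at the start of the string.
Here position 0 doesn't satisfy it, so the call returns None, and `bool(None)` is False.

False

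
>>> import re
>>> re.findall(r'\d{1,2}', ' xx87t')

The pattern matches 1 to 2 of a digit.
No capturing groups, so `findall` returns the 1 full match string.

['87']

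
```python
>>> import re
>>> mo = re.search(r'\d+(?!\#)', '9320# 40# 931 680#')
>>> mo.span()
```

A negative assertion filters positions out without eating any characters.
`search` walks the string left to right and returns the first match it finds.
The match spans [0:3] → '932'.

(0, 3)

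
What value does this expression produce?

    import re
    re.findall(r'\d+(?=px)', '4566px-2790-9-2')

Because the assertion is zero-width, the text it checks is not consumed and won't appear in the result.
Matches: at [0:4] → '4566'.
`findall` yields the raw match text (1 of them) because the pattern has no groups.

['4566']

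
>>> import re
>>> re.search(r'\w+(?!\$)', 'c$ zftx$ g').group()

'zft'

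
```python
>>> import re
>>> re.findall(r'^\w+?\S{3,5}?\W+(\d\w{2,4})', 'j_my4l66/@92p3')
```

Pattern: anchored at the start of the string; then one or more of a word character (lazy); then 3 to 5 of a non-whitespace character (lazy), then one or more of a non-word character; then a digit, then 2 to 4 of a word character (captured).
Matches: at [0:14] match 'j_my4l66/@92p3', group 1 = '92p3'.
Because there's exactly one group, `findall` drops the full match and keeps group 1 from the one hit.

['92p3']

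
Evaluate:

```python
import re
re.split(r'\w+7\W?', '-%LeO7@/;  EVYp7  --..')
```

['-%', '/;  ', ' --..']

`split` removes every match and returns the 3 fragments in between.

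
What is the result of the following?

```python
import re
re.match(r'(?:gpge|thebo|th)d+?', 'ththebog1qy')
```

`re.match` only tries the pattern at the start of the string.
Here the pattern fails at index 0, so the call returns None.

None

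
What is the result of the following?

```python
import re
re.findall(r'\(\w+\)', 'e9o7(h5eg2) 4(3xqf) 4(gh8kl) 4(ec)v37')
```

['(h5eg2)', '(3xqf)', '(gh8kl)', '(ec)']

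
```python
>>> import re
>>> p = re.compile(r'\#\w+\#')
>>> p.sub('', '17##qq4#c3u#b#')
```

'17#c3u'

Every occurrence is swapped for ''.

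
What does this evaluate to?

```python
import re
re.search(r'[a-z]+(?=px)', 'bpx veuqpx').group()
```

'b'

Because the assertion is zero-width, the text it checks is not consumed and won't appear in the result.
`re.search` scans for the first position where the pattern succeeds.
The match spans [0:1] → 'b'.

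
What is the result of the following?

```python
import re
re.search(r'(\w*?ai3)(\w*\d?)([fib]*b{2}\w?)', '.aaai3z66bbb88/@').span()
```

(1, 13)

The match spans [1:13] → 'aaai3z66bbb8'.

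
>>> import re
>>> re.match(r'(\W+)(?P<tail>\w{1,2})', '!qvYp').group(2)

The pattern matches one or more of a non-word character (captured); then 1 to 2 of a word character (captured as 'tail').
With `match`, the pattern is implicitly anchored at the beginning.
The match spans [0:3] → '!qv'.
Captured: group 1 = '!', group 2 = 'qv'.

'qv'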